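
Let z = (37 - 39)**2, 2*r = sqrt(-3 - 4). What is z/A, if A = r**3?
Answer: 32*I*sqrt(7)/49 ≈ 1.7278*I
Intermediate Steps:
r = I*sqrt(7)/2 (r = sqrt(-3 - 4)/2 = sqrt(-7)/2 = (I*sqrt(7))/2 = I*sqrt(7)/2 ≈ 1.3229*I)
z = 4 (z = (-2)**2 = 4)
A = -7*I*sqrt(7)/8 (A = (I*sqrt(7)/2)**3 = -7*I*sqrt(7)/8 ≈ -2.315*I)
z/A = 4/((-7*I*sqrt(7)/8)) = 4*(8*I*sqrt(7)/49) = 32*I*sqrt(7)/49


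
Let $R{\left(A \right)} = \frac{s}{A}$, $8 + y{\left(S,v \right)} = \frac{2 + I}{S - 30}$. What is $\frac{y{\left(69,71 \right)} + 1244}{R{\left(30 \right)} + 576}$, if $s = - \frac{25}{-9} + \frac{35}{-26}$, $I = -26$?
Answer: $\frac{1734480}{808771} \approx 2.1446$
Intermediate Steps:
$s = \frac{335}{234}$ ($s = \left(-25\right) \left(- \frac{1}{9}\right) + 35 \left(- \frac{1}{26}\right) = \frac{25}{9} - \frac{35}{26} = \frac{335}{234} \approx 1.4316$)
$y{\left(S,v \right)} = -8 - \frac{24}{-30 + S}$ ($y{\left(S,v \right)} = -8 + \frac{2 - 26}{S - 30} = -8 - \frac{24}{-30 + S}$)
$R{\left(A \right)} = \frac{335}{234 A}$
$\frac{y{\left(69,71 \right)} + 1244}{R{\left(30 \right)} + 576} = \frac{\frac{8 \left(27 - 69\right)}{-30 + 69} + 1244}{\frac{335}{234 \cdot 30} + 576} = \frac{\frac{8 \left(27 - 69\right)}{39} + 1244}{\frac{335}{234} \cdot \frac{1}{30} + 576} = \frac{8 \cdot \frac{1}{39} \left(-42\right) + 1244}{\frac{67}{1404} + 576} = \frac{- \frac{112}{13} + 1244}{\frac{808771}{1404}} = \frac{16060}{13} \cdot \frac{1404}{808771} = \frac{1734480}{808771}$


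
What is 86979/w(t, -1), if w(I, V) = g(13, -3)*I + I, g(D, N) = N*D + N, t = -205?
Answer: 86979/8405 ≈ 10.348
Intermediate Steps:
g(D, N) = N + D*N (g(D, N) = D*N + N = N + D*N)
w(I, V) = -41*I (w(I, V) = (-3*(1 + 13))*I + I = (-3*14)*I + I = -42*I + I = -41*I)
86979/w(t, -1) = 86979/((-41*(-205))) = 86979/8405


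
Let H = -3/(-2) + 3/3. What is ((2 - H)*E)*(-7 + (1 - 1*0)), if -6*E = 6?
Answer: -3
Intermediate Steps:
E = -1 (E = -1/6*6 = -1)
H = 5/2 (H = -3*(-1/2) + 3*(1/3) = 3/2 + 1 = 5/2 ≈ 2.5000)
((2 - H)*E)*(-7 + (1 - 1*0)) = ((2 - 1*5/2)*(-1))*(-7 + (1 - 1*0)) = ((2 - 5/2)*(-1))*(-7 + (1 + 0)) = (-1/2*(-1))*(-7 + 1) = (1/2)*(-6) = -3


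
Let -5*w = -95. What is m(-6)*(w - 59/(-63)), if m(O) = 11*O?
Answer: -27632/21 ≈ -1315.8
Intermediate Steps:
w = 19 (w = -⅕*(-95) = 19)
m(-6)*(w - 59/(-63)) = (11*(-6))*(19 - 59/(-63)) = -66*(19 - 59*(-1/63)) = -66*(19 + 59/63) = -66*1256/63 = -27632/21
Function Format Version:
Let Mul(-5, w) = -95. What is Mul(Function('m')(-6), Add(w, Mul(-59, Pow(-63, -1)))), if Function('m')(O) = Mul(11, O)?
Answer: Rational(-27632, 21) ≈ -1315.8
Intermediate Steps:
w = 19 (w = Mul(Rational(-1, 5), -95) = 19)
Mul(Function('m')(-6), Add(w, Mul(-59, Pow(-63, -1)))) = Mul(Mul(11, -6), Add(19, Mul(-59, Pow(-63, -1)))) = Mul(-66, Add(19, Mul(-59, Rational(-1, 63)))) = Mul(-66, Add(19, Rational(59, 63))) = Mul(-66, Rational(1256, 63)) = Rational(-27632, 21)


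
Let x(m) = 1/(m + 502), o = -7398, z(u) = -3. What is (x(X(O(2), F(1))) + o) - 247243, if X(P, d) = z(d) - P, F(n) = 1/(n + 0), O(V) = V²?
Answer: -126047294/495 ≈ -2.5464e+5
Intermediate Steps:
F(n) = 1/n
X(P, d) = -3 - P
x(m) = 1/(502 + m)
(x(X(O(2), F(1))) + o) - 247243 = (1/(502 + (-3 - 1*2²)) - 7398) - 247243 = (1/(502 + (-3 - 1*4)) - 7398) - 247243 = (1/(502 + (-3 - 4)) - 7398) - 247243 = (1/(502 - 7) - 7398) - 247243 = (1/495 - 7398) - 247243 = -3662009/495 - 247243 = -126047294/495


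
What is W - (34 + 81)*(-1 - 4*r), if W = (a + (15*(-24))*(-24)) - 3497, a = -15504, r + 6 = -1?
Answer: -13466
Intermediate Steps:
r = -7 (r = -6 - 1 = -7)
W = -10361 (W = (-15504 + (15*(-24))*(-24)) - 3497 = (-15504 - 360*(-24)) - 3497 = (-15504 + 8640) - 3497 = -6864 - 3497 = -10361)
W - (34 + 81)*(-1 - 4*r) = -10361 - (34 + 81)*(-1 - 4*(-7)) = -10361 - 115*(-1 + 28) = -10361 - 115*27 = -10361 - 1*3105 = -10361 - 3105 = -13466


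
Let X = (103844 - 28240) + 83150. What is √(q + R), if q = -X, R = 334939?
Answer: √176185 ≈ 419.74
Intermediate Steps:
X = 158754 (X = 75604 + 83150 = 158754)
q = -158754 (q = -1*158754 = -158754)
√(q + R) = √(-158754 + 334939) = √176185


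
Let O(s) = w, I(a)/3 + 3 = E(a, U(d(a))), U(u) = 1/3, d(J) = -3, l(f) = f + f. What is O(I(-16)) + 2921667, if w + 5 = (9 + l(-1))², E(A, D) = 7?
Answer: 2921711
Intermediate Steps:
l(f) = 2*f
U(u) = ⅓
I(a) = 12 (I(a) = -9 + 3*7 = -9 + 21 = 12)
w = 44 (w = -5 + (9 + 2*(-1))² = -5 + (9 - 2)² = -5 + 7² = -5 + 49 = 44)
O(s) = 44
O(I(-16)) + 2921667 = 44 + 2921667 = 2921711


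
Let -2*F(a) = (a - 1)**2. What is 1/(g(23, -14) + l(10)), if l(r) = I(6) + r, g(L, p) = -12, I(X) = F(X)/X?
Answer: -12/49 ≈ -0.24490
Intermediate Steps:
F(a) = -(-1 + a)**2/2 (F(a) = -(a - 1)**2/2 = -(-1 + a)**2/2)
I(X) = -(-1 + X)**2/(2*X) (I(X) = (-(-1 + X)**2/2)/X = -(-1 + X)**2/(2*X))
l(r) = -25/12 + r (l(r) = -1/2*(-1 + 6)**2/6 + r = -1/2*1/6*5**2 + r = -1/2*1/6*25 + r = -25/12 + r)
1/(g(23, -14) + l(10)) = 1/(-12 + (-25/12 + 10)) = 1/(-12 + 95/12) = 1/(-49/12) = -12/49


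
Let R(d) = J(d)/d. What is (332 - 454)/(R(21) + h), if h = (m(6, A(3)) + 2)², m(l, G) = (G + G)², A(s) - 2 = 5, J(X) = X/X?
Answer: -2562/823285 ≈ -0.0031119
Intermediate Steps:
J(X) = 1
A(s) = 7 (A(s) = 2 + 5 = 7)
m(l, G) = 4*G² (m(l, G) = (2*G)² = 4*G²)
h = 39204 (h = (4*7² + 2)² = (4*49 + 2)² = (196 + 2)² = 198² = 39204)
R(d) = 1/d
(332 - 454)/(R(21) + h) = (332 - 454)/(1/21 + 39204) = -122/(1/21 + 39204) = -122/823285/21 = -122*21/823285 = -2562/823285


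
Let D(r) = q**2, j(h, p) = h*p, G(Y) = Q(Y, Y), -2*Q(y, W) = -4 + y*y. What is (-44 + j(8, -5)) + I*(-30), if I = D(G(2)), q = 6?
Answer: -1164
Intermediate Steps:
Q(y, W) = 2 - y**2/2 (Q(y, W) = -(-4 + y*y)/2 = -(-4 + y**2)/2 = 2 - y**2/2)
G(Y) = 2 - Y**2/2
D(r) = 36 (D(r) = 6**2 = 36)
I = 36
(-44 + j(8, -5)) + I*(-30) = (-44 + 8*(-5)) + 36*(-30) = (-44 - 40) - 1080 = -84 - 1080 = -1164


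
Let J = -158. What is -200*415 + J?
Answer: -83158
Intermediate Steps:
-200*415 + J = -200*415 - 158 = -83000 - 158 = -83158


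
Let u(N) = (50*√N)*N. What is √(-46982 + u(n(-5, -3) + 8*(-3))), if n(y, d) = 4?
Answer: √(-46982 - 2000*I*√5) ≈ 10.305 - 217.0*I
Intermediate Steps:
u(N) = 50*N^(3/2)
√(-46982 + u(n(-5, -3) + 8*(-3))) = √(-46982 + 50*(4 + 8*(-3))^(3/2)) = √(-46982 + 50*(4 - 24)^(3/2)) = √(-46982 + 50*(-20)^(3/2)) = √(-46982 + 50*(-40*I*√5)) = √(-46982 - 2000*I*√5)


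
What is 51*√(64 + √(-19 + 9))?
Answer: 51*√(64 + I*√10) ≈ 408.12 + 10.077*I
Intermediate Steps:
51*√(64 + √(-19 + 9)) = 51*√(64 + √(-10)) = 51*√(64 + I*√10)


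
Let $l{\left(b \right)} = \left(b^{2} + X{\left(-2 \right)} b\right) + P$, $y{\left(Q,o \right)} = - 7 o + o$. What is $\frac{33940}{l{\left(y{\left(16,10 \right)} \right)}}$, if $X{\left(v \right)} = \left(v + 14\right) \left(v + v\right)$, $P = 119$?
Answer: $\frac{33940}{6599} \approx 5.1432$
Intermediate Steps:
$y{\left(Q,o \right)} = - 6 o$
$X{\left(v \right)} = 2 v \left(14 + v\right)$ ($X{\left(v \right)} = \left(14 + v\right) 2 v = 2 v \left(14 + v\right)$)
$l{\left(b \right)} = 119 + b^{2} - 48 b$ ($l{\left(b \right)} = \left(b^{2} + 2 \left(-2\right) \left(14 - 2\right) b\right) + 119 = \left(b^{2} + 2 \left(-2\right) 12 b\right) + 119 = \left(b^{2} - 48 b\right) + 119 = 119 + b^{2} - 48 b$)
$\frac{33940}{l{\left(y{\left(16,10 \right)} \right)}} = \frac{33940}{119 + \left(\left(-6\right) 10\right)^{2} - 48 \left(\left(-6\right) 10\right)} = \frac{33940}{119 + \left(-60\right)^{2} - -2880} = \frac{33940}{119 + 3600 + 2880} = \frac{33940}{6599}$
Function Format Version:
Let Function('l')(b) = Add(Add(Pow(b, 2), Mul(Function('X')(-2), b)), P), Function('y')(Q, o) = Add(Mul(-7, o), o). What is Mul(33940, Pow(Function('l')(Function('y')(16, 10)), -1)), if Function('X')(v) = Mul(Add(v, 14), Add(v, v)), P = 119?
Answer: Rational(33940, 6599) ≈ 5.1432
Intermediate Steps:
Function('y')(Q, o) = Mul(-6, o)
Function('X')(v) = Mul(2, v, Add(14, v)) (Function('X')(v) = Mul(Add(14, v), Mul(2, v)) = Mul(2, v, Add(14, v)))
Function('l')(b) = Add(119, Pow(b, 2), Mul(-48, b)) (Function('l')(b) = Add(Add(Pow(b, 2), Mul(Mul(2, -2, Add(14, -2)), b)), 119) = Add(Add(Pow(b, 2), Mul(Mul(2, -2, 12), b)), 119) = Add(Add(Pow(b, 2), Mul(-48, b)), 119) = Add(119, Pow(b, 2), Mul(-48, b)))
Mul(33940, Pow(Function('l')(Function('y')(16, 10)), -1)) = Mul(33940, Pow(Add(119, Pow(Mul(-6, 10), 2), Mul(-48, Mul(-6, 10))), -1)) = Mul(33940, Pow(Add(119, Pow(-60, 2), Mul(-48, -60)), -1)) = Mul(33940, Pow(Add(119, 3600, 2880), -1)) = Mul(33940, Pow(6599, -1)) = Mul(33940, Rational(1, 6599)) = Rational(33940, 6599)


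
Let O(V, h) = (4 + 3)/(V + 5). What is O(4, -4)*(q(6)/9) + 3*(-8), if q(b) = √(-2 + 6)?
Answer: -1930/81 ≈ -23.827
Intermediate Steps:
q(b) = 2 (q(b) = √4 = 2)
O(V, h) = 7/(5 + V)
O(4, -4)*(q(6)/9) + 3*(-8) = (7/(5 + 4))*(2/9) + 3*(-8) = (7/9)*(2*(⅑)) - 24 = (7*(⅑))*(2/9) - 24 = (7/9)*(2/9) - 24 = 14/81 - 24 = -1930/81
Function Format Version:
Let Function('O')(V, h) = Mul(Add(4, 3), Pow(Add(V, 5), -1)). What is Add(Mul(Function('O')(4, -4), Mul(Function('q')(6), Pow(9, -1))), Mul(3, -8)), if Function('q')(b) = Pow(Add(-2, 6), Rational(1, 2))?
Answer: Rational(-1930, 81) ≈ -23.827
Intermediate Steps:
Function('q')(b) = 2 (Function('q')(b) = Pow(4, Rational(1, 2)) = 2)
Function('O')(V, h) = Mul(7, Pow(Add(5, V), -1))
Add(Mul(Function('O')(4, -4), Mul(Function('q')(6), Pow(9, -1))), Mul(3, -8)) = Add(Mul(Mul(7, Pow(Add(5, 4), -1)), Mul(2, Pow(9, -1))), Mul(3, -8)) = Add(Mul(Mul(7, Pow(9, -1)), Mul(2, Rational(1, 9))), -24) = Add(Mul(Mul(7, Rational(1, 9)), Rational(2, 9)), -24) = Add(Mul(Rational(7, 9), Rational(2, 9)), -24) = Add(Rational(14, 81), -24) = Rational(-1930, 81)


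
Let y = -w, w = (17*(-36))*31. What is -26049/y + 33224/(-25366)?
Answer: -215180777/80207292 ≈ -2.6828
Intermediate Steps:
w = -18972 (w = -612*31 = -18972)
y = 18972 (y = -1*(-18972) = 18972)
-26049/y + 33224/(-25366) = -26049/18972 + 33224/(-25366) = -26049*1/18972 + 33224*(-1/25366) = -8683/6324 - 16612/12683 = -215180777/80207292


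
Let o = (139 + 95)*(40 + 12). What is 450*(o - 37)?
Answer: 5458950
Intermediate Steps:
o = 12168 (o = 234*52 = 12168)
450*(o - 37) = 450*(12168 - 37) = 450*12131 = 5458950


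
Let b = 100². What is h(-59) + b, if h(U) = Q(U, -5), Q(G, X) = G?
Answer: 9941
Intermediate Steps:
b = 10000
h(U) = U
h(-59) + b = -59 + 10000 = 9941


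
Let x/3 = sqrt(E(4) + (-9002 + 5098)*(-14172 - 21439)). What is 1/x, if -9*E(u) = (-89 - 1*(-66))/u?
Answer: 2*sqrt(5004912407)/5004912407 ≈ 2.8270e-5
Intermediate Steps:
E(u) = 23/(9*u) (E(u) = -(-89 - 1*(-66))/(9*u) = -(-89 + 66)/(9*u) = -(-23)/(9*u) = 23/(9*u))
x = sqrt(5004912407)/2 (x = 3*sqrt((23/9)/4 + (-9002 + 5098)*(-14172 - 21439)) = 3*sqrt((23/9)*(1/4) - 3904*(-35611)) = 3*sqrt(23/36 + 139025344) = 3*sqrt(5004912407/36) = 3*(sqrt(5004912407)/6) = sqrt(5004912407)/2 ≈ 35373.)
1/x = 1/(sqrt(5004912407)/2) = 2*sqrt(5004912407)/5004912407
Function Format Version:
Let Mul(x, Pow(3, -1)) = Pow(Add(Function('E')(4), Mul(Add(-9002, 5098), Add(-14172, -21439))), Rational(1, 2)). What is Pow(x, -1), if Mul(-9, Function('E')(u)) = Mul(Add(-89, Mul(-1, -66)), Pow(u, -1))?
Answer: Mul(Rational(2, 5004912407), Pow(5004912407, Rational(1, 2))) ≈ 2.8270e-5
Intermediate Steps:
Function('E')(u) = Mul(Rational(23, 9), Pow(u, -1)) (Function('E')(u) = Mul(Rational(-1, 9), Mul(Add(-89, Mul(-1, -66)), Pow(u, -1))) = Mul(Rational(-1, 9), Mul(Add(-89, 66), Pow(u, -1))) = Mul(Rational(-1, 9), Mul(-23, Pow(u, -1))) = Mul(Rational(23, 9), Pow(u, -1)))
x = Mul(Rational(1, 2), Pow(5004912407, Rational(1, 2))) (x = Mul(3, Pow(Add(Mul(Rational(23, 9), Pow(4, -1)), Mul(Add(-9002, 5098), Add(-14172, -21439))), Rational(1, 2))) = Mul(3, Pow(Add(Mul(Rational(23, 9), Rational(1, 4)), Mul(-3904, -35611)), Rational(1, 2))) = Mul(3, Pow(Add(Rational(23, 36), 139025344), Rational(1, 2))) = Mul(3, Pow(Rational(5004912407, 36), Rational(1, 2))) = Mul(3, Mul(Rational(1, 6), Pow(5004912407, Rational(1, 2)))) = Mul(Rational(1, 2), Pow(5004912407, Rational(1, 2))) ≈ 35373.)
Pow(x, -1) = Pow(Mul(Rational(1, 2), Pow(5004912407, Rational(1, 2))), -1) = Mul(Rational(2, 5004912407), Pow(5004912407, Rational(1, 2)))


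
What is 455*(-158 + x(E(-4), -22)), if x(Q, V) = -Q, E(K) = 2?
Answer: -72800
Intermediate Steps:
455*(-158 + x(E(-4), -22)) = 455*(-158 - 1*2) = 455*(-158 - 2) = 455*(-160) = -72800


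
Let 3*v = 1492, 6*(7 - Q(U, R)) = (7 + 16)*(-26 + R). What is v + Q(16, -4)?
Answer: 1858/3 ≈ 619.33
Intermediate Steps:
Q(U, R) = 320/3 - 23*R/6 (Q(U, R) = 7 - (7 + 16)*(-26 + R)/6 = 7 - 23*(-26 + R)/6 = 7 - (-598 + 23*R)/6 = 7 + (299/3 - 23*R/6) = 320/3 - 23*R/6)
v = 1492/3 (v = (⅓)*1492 = 1492/3 ≈ 497.33)
v + Q(16, -4) = 1492/3 + (320/3 - 23/6*(-4)) = 1492/3 + (320/3 + 46/3) = 1492/3 + 122 = 1858/3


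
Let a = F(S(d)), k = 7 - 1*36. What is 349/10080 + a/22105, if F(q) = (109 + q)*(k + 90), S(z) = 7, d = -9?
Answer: 3161629/8912736 ≈ 0.35473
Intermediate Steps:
k = -29 (k = 7 - 36 = -29)
F(q) = 6649 + 61*q (F(q) = (109 + q)*(-29 + 90) = (109 + q)*61 = 6649 + 61*q)
a = 7076 (a = 6649 + 61*7 = 6649 + 427 = 7076)
349/10080 + a/22105 = 349/10080 + 7076/22105 = 3161629/8912736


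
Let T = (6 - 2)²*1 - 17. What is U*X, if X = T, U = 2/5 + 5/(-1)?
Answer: 23/5 ≈ 4.6000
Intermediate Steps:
T = -1 (T = 4²*1 - 17 = 16*1 - 17 = 16 - 17 = -1)
U = -23/5 (U = 2*(⅕) + 5*(-1) = ⅖ - 5 = -23/5 ≈ -4.6000)
X = -1
U*X = -23/5*(-1) = 23/5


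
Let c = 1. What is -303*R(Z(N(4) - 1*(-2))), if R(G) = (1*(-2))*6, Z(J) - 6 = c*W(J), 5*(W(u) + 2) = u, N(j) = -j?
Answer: 3636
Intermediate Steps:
W(u) = -2 + u/5
Z(J) = 4 + J/5 (Z(J) = 6 + 1*(-2 + J/5) = 6 + (-2 + J/5) = 4 + J/5)
R(G) = -12 (R(G) = -2*6 = -12)
-303*R(Z(N(4) - 1*(-2))) = -303*(-12) = 3636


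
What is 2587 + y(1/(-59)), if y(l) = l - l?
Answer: 2587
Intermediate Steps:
y(l) = 0
2587 + y(1/(-59)) = 2587 + 0 = 2587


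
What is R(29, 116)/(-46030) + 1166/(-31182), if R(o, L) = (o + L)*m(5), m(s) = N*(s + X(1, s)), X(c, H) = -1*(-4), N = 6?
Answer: -14891302/71765373 ≈ -0.20750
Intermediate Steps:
X(c, H) = 4
m(s) = 24 + 6*s (m(s) = 6*(s + 4) = 6*(4 + s) = 24 + 6*s)
R(o, L) = 54*L + 54*o (R(o, L) = (o + L)*(24 + 6*5) = (L + o)*(24 + 30) = (L + o)*54 = 54*L + 54*o)
R(29, 116)/(-46030) + 1166/(-31182) = (54*116 + 54*29)/(-46030) + 1166/(-31182) = (6264 + 1566)*(-1/46030) + 1166*(-1/31182) = 7830*(-1/46030) - 583/15591 = -783/4603 - 583/15591 = -14891302/71765373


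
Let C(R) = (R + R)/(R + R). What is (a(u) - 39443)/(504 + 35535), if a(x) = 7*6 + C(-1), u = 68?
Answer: -39400/36039 ≈ -1.0933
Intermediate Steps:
C(R) = 1 (C(R) = (2*R)/((2*R)) = (2*R)*(1/(2*R)) = 1)
a(x) = 43 (a(x) = 7*6 + 1 = 42 + 1 = 43)
(a(u) - 39443)/(504 + 35535) = (43 - 39443)/(504 + 35535) = -39400/36039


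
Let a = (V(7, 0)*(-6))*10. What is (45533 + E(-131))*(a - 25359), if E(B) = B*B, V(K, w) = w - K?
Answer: -1563525666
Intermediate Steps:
E(B) = B²
a = 420 (a = ((0 - 1*7)*(-6))*10 = ((0 - 7)*(-6))*10 = -7*(-6)*10 = 42*10 = 420)
(45533 + E(-131))*(a - 25359) = (45533 + (-131)²)*(420 - 25359) = (45533 + 17161)*(-24939) = 62694*(-24939) = -1563525666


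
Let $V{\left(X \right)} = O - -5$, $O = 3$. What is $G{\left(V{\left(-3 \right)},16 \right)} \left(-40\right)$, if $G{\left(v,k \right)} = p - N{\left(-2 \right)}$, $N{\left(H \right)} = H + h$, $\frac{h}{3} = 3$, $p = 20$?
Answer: $-520$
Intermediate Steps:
$h = 9$ ($h = 3 \cdot 3 = 9$)
$V{\left(X \right)} = 8$ ($V{\left(X \right)} = 3 - -5 = 3 + 5 = 8$)
$N{\left(H \right)} = 9 + H$ ($N{\left(H \right)} = H + 9 = 9 + H$)
$G{\left(v,k \right)} = 13$ ($G{\left(v,k \right)} = 20 - \left(9 - 2\right) = 20 - 7 = 13$)
$G{\left(V{\left(-3 \right)},16 \right)} \left(-40\right) = 13 \left(-40\right) = -520$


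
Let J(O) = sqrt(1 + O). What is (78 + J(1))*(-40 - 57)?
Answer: -7566 - 97*sqrt(2) ≈ -7703.2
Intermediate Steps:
(78 + J(1))*(-40 - 57) = (78 + sqrt(1 + 1))*(-40 - 57) = (78 + sqrt(2))*(-97) = -7566 - 97*sqrt(2)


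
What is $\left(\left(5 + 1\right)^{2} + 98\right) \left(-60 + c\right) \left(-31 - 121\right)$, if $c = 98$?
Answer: $-773984$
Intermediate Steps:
$\left(\left(5 + 1\right)^{2} + 98\right) \left(-60 + c\right) \left(-31 - 121\right) = \left(\left(5 + 1\right)^{2} + 98\right) \left(-60 + 98\right) \left(-31 - 121\right) = \left(6^{2} + 98\right) 38 \left(-152\right) = \left(36 + 98\right) \left(-5776\right) = 134 \left(-5776\right) = -773984$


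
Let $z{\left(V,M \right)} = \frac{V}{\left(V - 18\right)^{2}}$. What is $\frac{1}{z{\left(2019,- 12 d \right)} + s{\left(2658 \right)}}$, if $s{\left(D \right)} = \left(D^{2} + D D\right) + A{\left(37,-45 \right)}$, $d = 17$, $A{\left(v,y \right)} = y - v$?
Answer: $\frac{1334667}{18858639171955} \approx 7.0772 \cdot 10^{-8}$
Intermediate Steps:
$s{\left(D \right)} = -82 + 2 D^{2}$ ($s{\left(D \right)} = \left(D^{2} + D D\right) - 82 = \left(D^{2} + D^{2}\right) - 82 = 2 D^{2} - 82 = -82 + 2 D^{2}$)
$z{\left(V,M \right)} = \frac{V}{\left(-18 + V\right)^{2}}$ ($z{\left(V,M \right)} = \frac{V}{\left(V - 18\right)^{2}} = \frac{V}{\left(-18 + V\right)^{2}}$)
$\frac{1}{z{\left(2019,- 12 d \right)} + s{\left(2658 \right)}} = \frac{1}{\frac{2019}{\left(-18 + 2019\right)^{2}} - \left(82 - 2 \cdot 2658^{2}\right)} = \frac{1}{\frac{2019}{4004001} + \left(-82 + 2 \cdot 7064964\right)} = \frac{1}{2019 \cdot \frac{1}{4004001} + \left(-82 + 14129928\right)} = \frac{1}{\frac{673}{1334667} + 14129846} = \frac{1}{\frac{18858639171955}{1334667}} = \frac{1334667}{18858639171955}$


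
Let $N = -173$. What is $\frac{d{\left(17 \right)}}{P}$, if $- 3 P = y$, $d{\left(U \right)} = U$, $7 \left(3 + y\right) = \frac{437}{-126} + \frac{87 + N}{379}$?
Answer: $\frac{17048178}{1179293} \approx 14.456$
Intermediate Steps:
$y = - \frac{1179293}{334278}$ ($y = -3 + \frac{\frac{437}{-126} + \frac{87 - 173}{379}}{7} = -3 + \frac{437 \left(- \frac{1}{126}\right) - \frac{86}{379}}{7} = -3 + \frac{- \frac{437}{126} - \frac{86}{379}}{7} = -3 + \frac{1}{7} \left(- \frac{176459}{47754}\right) = -3 - \frac{176459}{334278} = - \frac{1179293}{334278} \approx -3.5279$)
$P = \frac{1179293}{1002834}$ ($P = \left(- \frac{1}{3}\right) \left(- \frac{1179293}{334278}\right) = \frac{1179293}{1002834} \approx 1.176$)
$\frac{d{\left(17 \right)}}{P} = \frac{17}{\frac{1179293}{1002834}} = 17 \cdot \frac{1002834}{1179293} = \frac{17048178}{1179293}$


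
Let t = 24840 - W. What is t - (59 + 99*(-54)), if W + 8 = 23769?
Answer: 6366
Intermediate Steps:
W = 23761 (W = -8 + 23769 = 23761)
t = 1079 (t = 24840 - 1*23761 = 24840 - 23761 = 1079)
t - (59 + 99*(-54)) = 1079 - (59 + 99*(-54)) = 1079 - (59 - 5346) = 1079 - 1*(-5287) = 1079 + 5287 = 6366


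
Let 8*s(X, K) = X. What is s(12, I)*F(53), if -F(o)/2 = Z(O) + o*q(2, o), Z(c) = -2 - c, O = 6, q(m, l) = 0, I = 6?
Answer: 24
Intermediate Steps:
s(X, K) = X/8
F(o) = 16 (F(o) = -2*((-2 - 1*6) + o*0) = -2*((-2 - 6) + 0) = -2*(-8 + 0) = -2*(-8) = 16)
s(12, I)*F(53) = ((⅛)*12)*16 = (3/2)*16 = 24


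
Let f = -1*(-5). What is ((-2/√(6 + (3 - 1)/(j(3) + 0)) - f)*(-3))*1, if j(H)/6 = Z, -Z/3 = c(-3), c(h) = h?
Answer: 15 + 18*√489/163 ≈ 17.442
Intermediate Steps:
Z = 9 (Z = -3*(-3) = 9)
j(H) = 54 (j(H) = 6*9 = 54)
f = 5
((-2/√(6 + (3 - 1)/(j(3) + 0)) - f)*(-3))*1 = ((-2/√(6 + (3 - 1)/(54 + 0)) - 1*5)*(-3))*1 = ((-2/√(6 + 2/54) - 5)*(-3))*1 = ((-2/√(6 + 2*(1/54)) - 5)*(-3))*1 = ((-2/√(6 + 1/27) - 5)*(-3))*1 = ((-2*3*√489/163 - 5)*(-3))*1 = ((-6*√489/163 - 5)*(-3))*1 = ((-5 - 6*√489/163)*(-3))*1 = (15 + 18*√489/163)*1 = 15 + 18*√489/163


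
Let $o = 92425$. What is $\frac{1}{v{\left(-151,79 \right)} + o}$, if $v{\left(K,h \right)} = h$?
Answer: $\frac{1}{92504} \approx 1.081 \cdot 10^{-5}$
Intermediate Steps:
$\frac{1}{v{\left(-151,79 \right)} + o} = \frac{1}{79 + 92425} = \frac{1}{92504}$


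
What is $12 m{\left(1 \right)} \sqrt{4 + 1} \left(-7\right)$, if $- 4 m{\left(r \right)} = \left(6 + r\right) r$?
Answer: $147 \sqrt{5} \approx 328.7$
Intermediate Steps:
$m{\left(r \right)} = - \frac{r \left(6 + r\right)}{4}$ ($m{\left(r \right)} = - \frac{\left(6 + r\right) r}{4} = - \frac{r \left(6 + r\right)}{4}$)
$12 m{\left(1 \right)} \sqrt{4 + 1} \left(-7\right) = 12 \left(- \frac{1}{4}\right) 1 \left(6 + 1\right) \sqrt{4 + 1} \left(-7\right) = 12 \left(- \frac{1}{4}\right) 1 \cdot 7 \sqrt{5} \left(-7\right) = 12 - \frac{7 \sqrt{5}}{4} \left(-7\right) = 12 \frac{49 \sqrt{5}}{4} = 147 \sqrt{5}$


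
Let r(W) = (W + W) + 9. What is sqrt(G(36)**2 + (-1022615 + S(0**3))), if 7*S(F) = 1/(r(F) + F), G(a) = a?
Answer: 2*I*sqrt(112600418)/21 ≈ 1010.6*I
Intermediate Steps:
r(W) = 9 + 2*W (r(W) = 2*W + 9 = 9 + 2*W)
S(F) = 1/(7*(9 + 3*F)) (S(F) = 1/(7*((9 + 2*F) + F)) = 1/(7*(9 + 3*F)))
sqrt(G(36)**2 + (-1022615 + S(0**3))) = sqrt(36**2 + (-1022615 + 1/(21*(3 + 0**3)))) = sqrt(1296 + (-1022615 + 1/(21*(3 + 0)))) = sqrt(1296 + (-1022615 + (1/21)/3)) = sqrt(1296 + (-1022615 + (1/21)*(1/3))) = sqrt(1296 + (-1022615 + 1/63)) = sqrt(1296 - 64424744/63) = sqrt(-64343096/63) = 2*I*sqrt(112600418)/21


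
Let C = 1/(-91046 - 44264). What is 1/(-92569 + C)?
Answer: -135310/12525511391 ≈ -1.0803e-5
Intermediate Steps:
C = -1/135310 (C = 1/(-135310) = -1/135310 ≈ -7.3904e-6)
1/(-92569 + C) = 1/(-92569 - 1/135310) = 1/(-12525511391/135310) = -135310/12525511391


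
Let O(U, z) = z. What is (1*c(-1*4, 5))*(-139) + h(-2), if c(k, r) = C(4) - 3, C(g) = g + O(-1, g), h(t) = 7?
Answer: -688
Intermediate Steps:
C(g) = 2*g (C(g) = g + g = 2*g)
c(k, r) = 5 (c(k, r) = 2*4 - 3 = 8 - 3 = 5)
(1*c(-1*4, 5))*(-139) + h(-2) = (1*5)*(-139) + 7 = 5*(-139) + 7 = -695 + 7 = -688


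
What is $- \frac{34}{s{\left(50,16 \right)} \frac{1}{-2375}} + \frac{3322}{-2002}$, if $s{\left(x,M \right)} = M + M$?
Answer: $\frac{3671709}{1456} \approx 2521.8$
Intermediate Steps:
$s{\left(x,M \right)} = 2 M$
$- \frac{34}{s{\left(50,16 \right)} \frac{1}{-2375}} + \frac{3322}{-2002} = - \frac{34}{2 \cdot 16 \frac{1}{-2375}} + \frac{3322}{-2002} = - \frac{34}{32 \left(- \frac{1}{2375}\right)} + 3322 \left(- \frac{1}{2002}\right) = - \frac{34}{- \frac{32}{2375}} - \frac{151}{91} = \left(-34\right) \left(- \frac{2375}{32}\right) - \frac{151}{91} = \frac{40375}{16} - \frac{151}{91} = \frac{3671709}{1456}$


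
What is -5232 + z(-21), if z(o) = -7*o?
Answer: -5085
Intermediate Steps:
-5232 + z(-21) = -5232 - 7*(-21) = -5232 + 147 = -5085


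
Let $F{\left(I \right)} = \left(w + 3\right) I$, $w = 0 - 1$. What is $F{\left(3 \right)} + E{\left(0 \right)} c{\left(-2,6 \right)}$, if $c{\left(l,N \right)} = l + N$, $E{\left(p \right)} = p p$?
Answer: $6$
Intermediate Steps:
$E{\left(p \right)} = p^{2}$
$c{\left(l,N \right)} = N + l$
$w = -1$ ($w = 0 - 1 = -1$)
$F{\left(I \right)} = 2 I$ ($F{\left(I \right)} = \left(-1 + 3\right) I = 2 I$)
$F{\left(3 \right)} + E{\left(0 \right)} c{\left(-2,6 \right)} = 2 \cdot 3 + 0^{2} \left(6 - 2\right) = 6 + 0 \cdot 4 = 6 + 0 = 6$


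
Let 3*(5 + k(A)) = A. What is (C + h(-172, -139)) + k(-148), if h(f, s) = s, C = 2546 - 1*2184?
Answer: 506/3 ≈ 168.67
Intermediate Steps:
k(A) = -5 + A/3
C = 362 (C = 2546 - 2184 = 362)
(C + h(-172, -139)) + k(-148) = (362 - 139) + (-5 + (⅓)*(-148)) = 223 + (-5 - 148/3) = 223 - 163/3 = 506/3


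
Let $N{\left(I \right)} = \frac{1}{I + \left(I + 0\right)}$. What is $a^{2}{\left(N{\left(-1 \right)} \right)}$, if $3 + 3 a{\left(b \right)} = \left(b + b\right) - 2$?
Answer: $4$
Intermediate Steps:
$N{\left(I \right)} = \frac{1}{2 I}$ ($N{\left(I \right)} = \frac{1}{I + I} = \frac{1}{2 I}$)
$a{\left(b \right)} = - \frac{5}{3} + \frac{2 b}{3}$ ($a{\left(b \right)} = -1 + \frac{\left(b + b\right) - 2}{3} = -1 + \frac{2 b - 2}{3} = -1 + \frac{-2 + 2 b}{3} = -1 + \left(- \frac{2}{3} + \frac{2 b}{3}\right) = - \frac{5}{3} + \frac{2 b}{3}$)
$a^{2}{\left(N{\left(-1 \right)} \right)} = \left(- \frac{5}{3} + \frac{2 \frac{1}{2 \left(-1\right)}}{3}\right)^{2} = \left(- \frac{5}{3} + \frac{2 \cdot \frac{1}{2} \left(-1\right)}{3}\right)^{2} = \left(- \frac{5}{3} + \frac{2}{3} \left(- \frac{1}{2}\right)\right)^{2} = \left(- \frac{5}{3} - \frac{1}{3}\right)^{2} = \left(-2\right)^{2} = 4$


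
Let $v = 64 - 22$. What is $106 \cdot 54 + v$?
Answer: $5766$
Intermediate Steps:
$v = 42$
$106 \cdot 54 + v = 106 \cdot 54 + 42 = 5724 + 42 = 5766$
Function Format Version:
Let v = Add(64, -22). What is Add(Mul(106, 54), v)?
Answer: 5766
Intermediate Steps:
v = 42
Add(Mul(106, 54), v) = Add(Mul(106, 54), 42) = Add(5724, 42) = 5766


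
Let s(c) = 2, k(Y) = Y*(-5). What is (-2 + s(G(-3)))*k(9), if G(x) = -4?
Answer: 0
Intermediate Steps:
k(Y) = -5*Y
(-2 + s(G(-3)))*k(9) = (-2 + 2)*(-5*9) = 0*(-45) = 0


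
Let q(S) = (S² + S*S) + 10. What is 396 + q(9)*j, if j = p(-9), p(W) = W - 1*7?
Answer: -2356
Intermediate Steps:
p(W) = -7 + W (p(W) = W - 7 = -7 + W)
q(S) = 10 + 2*S² (q(S) = (S² + S²) + 10 = 2*S² + 10 = 10 + 2*S²)
j = -16 (j = -7 - 9 = -16)
396 + q(9)*j = 396 + (10 + 2*9²)*(-16) = 396 + (10 + 2*81)*(-16) = 396 + (10 + 162)*(-16) = 396 + 172*(-16) = 396 - 2752 = -2356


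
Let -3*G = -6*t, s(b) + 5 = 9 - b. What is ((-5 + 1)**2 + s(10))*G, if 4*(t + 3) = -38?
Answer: -250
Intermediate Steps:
t = -25/2 (t = -3 + (1/4)*(-38) = -3 - 19/2 = -25/2 ≈ -12.500)
s(b) = 4 - b (s(b) = -5 + (9 - b) = 4 - b)
G = -25 (G = -(-2)*(-25)/2 = -1/3*75 = -25)
((-5 + 1)**2 + s(10))*G = ((-5 + 1)**2 + (4 - 1*10))*(-25) = ((-4)**2 + (4 - 10))*(-25) = (16 - 6)*(-25) = 10*(-25) = -250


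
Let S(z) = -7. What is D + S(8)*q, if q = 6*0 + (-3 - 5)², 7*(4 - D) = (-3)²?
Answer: -3117/7 ≈ -445.29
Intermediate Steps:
D = 19/7 (D = 4 - ⅐*(-3)² = 4 - ⅐*9 = 4 - 9/7 = 19/7 ≈ 2.7143)
q = 64 (q = 0 + (-8)² = 0 + 64 = 64)
D + S(8)*q = 19/7 - 7*64 = 19/7 - 448 = -3117/7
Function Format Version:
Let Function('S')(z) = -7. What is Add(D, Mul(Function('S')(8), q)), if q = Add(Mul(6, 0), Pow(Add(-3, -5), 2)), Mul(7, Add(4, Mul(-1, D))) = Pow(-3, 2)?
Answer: Rational(-3117, 7) ≈ -445.29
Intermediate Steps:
D = Rational(19, 7) (D = Add(4, Mul(Rational(-1, 7), Pow(-3, 2))) = Add(4, Mul(Rational(-1, 7), 9)) = Add(4, Rational(-9, 7)) = Rational(19, 7) ≈ 2.7143)
q = 64 (q = Add(0, Pow(-8, 2)) = Add(0, 64) = 64)
Add(D, Mul(Function('S')(8), q)) = Add(Rational(19, 7), Mul(-7, 64)) = Add(Rational(19, 7), -448) = Rational(-3117, 7)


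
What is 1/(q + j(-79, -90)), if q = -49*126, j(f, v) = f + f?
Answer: -1/6332 ≈ -0.00015793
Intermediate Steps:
j(f, v) = 2*f
q = -6174
1/(q + j(-79, -90)) = 1/(-6174 + 2*(-79)) = 1/(-6174 - 158) = 1/(-6332) = -1/6332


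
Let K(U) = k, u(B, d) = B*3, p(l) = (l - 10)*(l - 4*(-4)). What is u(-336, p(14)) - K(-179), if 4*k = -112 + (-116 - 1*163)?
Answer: -3641/4 ≈ -910.25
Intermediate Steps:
p(l) = (-10 + l)*(16 + l) (p(l) = (-10 + l)*(l + 16) = (-10 + l)*(16 + l))
u(B, d) = 3*B
k = -391/4 (k = (-112 + (-116 - 1*163))/4 = (-112 + (-116 - 163))/4 = (-112 - 279)/4 = (1/4)*(-391) = -391/4 ≈ -97.750)
K(U) = -391/4
u(-336, p(14)) - K(-179) = 3*(-336) - 1*(-391/4) = -1008 + 391/4 = -3641/4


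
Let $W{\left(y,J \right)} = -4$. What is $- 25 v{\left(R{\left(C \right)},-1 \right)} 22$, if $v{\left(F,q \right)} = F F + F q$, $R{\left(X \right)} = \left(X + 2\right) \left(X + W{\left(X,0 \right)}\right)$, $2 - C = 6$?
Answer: $-132000$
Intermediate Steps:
$C = -4$ ($C = 2 - 6 = -4$)
$R{\left(X \right)} = \left(-4 + X\right) \left(2 + X\right)$ ($R{\left(X \right)} = \left(X + 2\right) \left(X - 4\right) = \left(2 + X\right) \left(-4 + X\right) = \left(-4 + X\right) \left(2 + X\right)$)
$v{\left(F,q \right)} = F^{2} + F q$
$- 25 v{\left(R{\left(C \right)},-1 \right)} 22 = - 25 \left(-8 + \left(-4\right)^{2} - -8\right) \left(\left(-8 + \left(-4\right)^{2} - -8\right) - 1\right) 22 = - 25 \left(-8 + 16 + 8\right) \left(\left(-8 + 16 + 8\right) - 1\right) 22 = - 25 \cdot 16 \left(16 - 1\right) 22 = - 25 \cdot 16 \cdot 15 \cdot 22 = \left(-25\right) 240 \cdot 22 = \left(-6000\right) 22 = -132000$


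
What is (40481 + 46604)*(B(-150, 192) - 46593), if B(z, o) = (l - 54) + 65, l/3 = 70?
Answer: -4038305620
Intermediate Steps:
l = 210 (l = 3*70 = 210)
B(z, o) = 221 (B(z, o) = (210 - 54) + 65 = 156 + 65 = 221)
(40481 + 46604)*(B(-150, 192) - 46593) = (40481 + 46604)*(221 - 46593) = 87085*(-46372) = -4038305620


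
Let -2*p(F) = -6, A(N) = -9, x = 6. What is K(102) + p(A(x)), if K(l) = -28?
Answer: -25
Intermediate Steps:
p(F) = 3 (p(F) = -1/2*(-6) = 3)
K(102) + p(A(x)) = -28 + 3 = -25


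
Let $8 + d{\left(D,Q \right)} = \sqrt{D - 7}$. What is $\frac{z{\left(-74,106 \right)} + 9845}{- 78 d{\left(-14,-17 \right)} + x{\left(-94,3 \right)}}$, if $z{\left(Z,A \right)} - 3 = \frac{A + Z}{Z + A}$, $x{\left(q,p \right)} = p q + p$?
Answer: $\frac{377545}{27421} + \frac{85358 i \sqrt{21}}{27421} \approx 13.768 + 14.265 i$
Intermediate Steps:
$x{\left(q,p \right)} = p + p q$
$d{\left(D,Q \right)} = -8 + \sqrt{-7 + D}$ ($d{\left(D,Q \right)} = -8 + \sqrt{D - 7} = -8 + \sqrt{-7 + D}$)
$z{\left(Z,A \right)} = 4$ ($z{\left(Z,A \right)} = 3 + \frac{A + Z}{Z + A} = 3 + \frac{A + Z}{A + Z} = 3 + 1 = 4$)
$\frac{z{\left(-74,106 \right)} + 9845}{- 78 d{\left(-14,-17 \right)} + x{\left(-94,3 \right)}} = \frac{4 + 9845}{- 78 \left(-8 + \sqrt{-7 - 14}\right) + 3 \left(1 - 94\right)} = \frac{9849}{- 78 \left(-8 + \sqrt{-21}\right) + 3 \left(-93\right)} = \frac{9849}{- 78 \left(-8 + i \sqrt{21}\right) - 279} = \frac{9849}{\left(624 - 78 i \sqrt{21}\right) - 279} = \frac{9849}{345 - 78 i \sqrt{21}}$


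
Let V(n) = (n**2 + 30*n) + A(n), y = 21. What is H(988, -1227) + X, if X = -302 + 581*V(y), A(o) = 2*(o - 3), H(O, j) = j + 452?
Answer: 642090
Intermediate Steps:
H(O, j) = 452 + j
A(o) = -6 + 2*o (A(o) = 2*(-3 + o) = -6 + 2*o)
V(n) = -6 + n**2 + 32*n (V(n) = (n**2 + 30*n) + (-6 + 2*n) = -6 + n**2 + 32*n)
X = 642865 (X = -302 + 581*(-6 + 21**2 + 32*21) = -302 + 581*(-6 + 441 + 672) = -302 + 581*1107 = -302 + 643167 = 642865)
H(988, -1227) + X = (452 - 1227) + 642865 = -775 + 642865 = 642090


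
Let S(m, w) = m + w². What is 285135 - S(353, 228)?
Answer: 232798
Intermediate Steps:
285135 - S(353, 228) = 285135 - (353 + 228²) = 285135 - (353 + 51984) = 285135 - 1*52337 = 285135 - 52337 = 232798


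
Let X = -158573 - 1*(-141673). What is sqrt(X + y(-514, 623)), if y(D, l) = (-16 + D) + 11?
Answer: I*sqrt(17419) ≈ 131.98*I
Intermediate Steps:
y(D, l) = -5 + D
X = -16900 (X = -158573 + 141673 = -16900)
sqrt(X + y(-514, 623)) = sqrt(-16900 + (-5 - 514)) = sqrt(-16900 - 519) = sqrt(-17419) = I*sqrt(17419)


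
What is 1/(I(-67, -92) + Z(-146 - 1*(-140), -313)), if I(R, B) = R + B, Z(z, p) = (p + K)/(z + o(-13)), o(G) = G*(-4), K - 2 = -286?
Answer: -46/7911 ≈ -0.0058147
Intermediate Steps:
K = -284 (K = 2 - 286 = -284)
o(G) = -4*G
Z(z, p) = (-284 + p)/(52 + z) (Z(z, p) = (p - 284)/(z - 4*(-13)) = (-284 + p)/(z + 52) = (-284 + p)/(52 + z))
I(R, B) = B + R
1/(I(-67, -92) + Z(-146 - 1*(-140), -313)) = 1/((-92 - 67) + (-284 - 313)/(52 + (-146 - 1*(-140)))) = 1/(-159 - 597/(52 + (-146 + 140))) = 1/(-159 - 597/(52 - 6)) = 1/(-159 - 597/46) = 1/(-7911/46) = -46/7911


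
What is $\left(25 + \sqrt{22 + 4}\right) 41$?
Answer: $1025 + 41 \sqrt{26} \approx 1234.1$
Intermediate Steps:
$\left(25 + \sqrt{22 + 4}\right) 41 = \left(25 + \sqrt{26}\right) 41 = 1025 + 41 \sqrt{26}$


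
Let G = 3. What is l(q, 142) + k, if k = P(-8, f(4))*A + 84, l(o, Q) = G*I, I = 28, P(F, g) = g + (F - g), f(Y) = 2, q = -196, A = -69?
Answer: 720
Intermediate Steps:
P(F, g) = F
l(o, Q) = 84 (l(o, Q) = 3*28 = 84)
k = 636 (k = -8*(-69) + 84 = 552 + 84 = 636)
l(q, 142) + k = 84 + 636 = 720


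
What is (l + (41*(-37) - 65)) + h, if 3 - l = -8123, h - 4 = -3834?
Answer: 2714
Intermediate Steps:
h = -3830 (h = 4 - 3834 = -3830)
l = 8126 (l = 3 - 1*(-8123) = 3 + 8123 = 8126)
(l + (41*(-37) - 65)) + h = (8126 + (41*(-37) - 65)) - 3830 = (8126 + (-1517 - 65)) - 3830 = (8126 - 1582) - 3830 = 6544 - 3830 = 2714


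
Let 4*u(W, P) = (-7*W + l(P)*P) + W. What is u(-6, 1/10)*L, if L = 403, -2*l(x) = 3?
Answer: 288951/80 ≈ 3611.9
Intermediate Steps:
l(x) = -3/2 (l(x) = -½*3 = -3/2)
u(W, P) = -3*W/2 - 3*P/8 (u(W, P) = ((-7*W - 3*P/2) + W)/4 = (-6*W - 3*P/2)/4 = -3*W/2 - 3*P/8)
u(-6, 1/10)*L = (-3/2*(-6) - 3/8/10)*403 = (9 - 3/8*⅒)*403 = (9 - 3/80)*403 = (717/80)*403 = 288951/80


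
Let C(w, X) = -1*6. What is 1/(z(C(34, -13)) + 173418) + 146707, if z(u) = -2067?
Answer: 25138391158/171351 ≈ 1.4671e+5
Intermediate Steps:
C(w, X) = -6
1/(z(C(34, -13)) + 173418) + 146707 = 1/(-2067 + 173418) + 146707 = 1/171351 + 146707 = 25138391158/171351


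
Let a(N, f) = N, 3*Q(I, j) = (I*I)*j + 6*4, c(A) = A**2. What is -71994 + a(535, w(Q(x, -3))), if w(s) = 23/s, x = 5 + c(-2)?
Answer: -71459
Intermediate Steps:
x = 9 (x = 5 + (-2)**2 = 5 + 4 = 9)
Q(I, j) = 8 + j*I**2/3 (Q(I, j) = ((I*I)*j + 6*4)/3 = (I**2*j + 24)/3 = (j*I**2 + 24)/3 = (24 + j*I**2)/3 = 8 + j*I**2/3)
-71994 + a(535, w(Q(x, -3))) = -71994 + 535 = -71459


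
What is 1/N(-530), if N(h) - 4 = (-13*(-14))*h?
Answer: -1/96456 ≈ -1.0367e-5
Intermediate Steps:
N(h) = 4 + 182*h (N(h) = 4 + (-13*(-14))*h = 4 + 182*h)
1/N(-530) = 1/(4 + 182*(-530)) = 1/(4 - 96460) = 1/(-96456) = -1/96456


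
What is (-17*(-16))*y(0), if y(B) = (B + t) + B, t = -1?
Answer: -272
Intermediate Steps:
y(B) = -1 + 2*B (y(B) = (B - 1) + B = (-1 + B) + B = -1 + 2*B)
(-17*(-16))*y(0) = (-17*(-16))*(-1 + 2*0) = 272*(-1 + 0) = 272*(-1) = -272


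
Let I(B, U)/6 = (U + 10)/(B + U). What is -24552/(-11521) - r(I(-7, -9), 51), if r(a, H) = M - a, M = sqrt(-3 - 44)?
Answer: 161853/92168 - I*sqrt(47) ≈ 1.7561 - 6.8557*I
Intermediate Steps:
M = I*sqrt(47) (M = sqrt(-47) = I*sqrt(47) ≈ 6.8557*I)
I(B, U) = 6*(10 + U)/(B + U) (I(B, U) = 6*((U + 10)/(B + U)) = 6*((10 + U)/(B + U)) = 6*(10 + U)/(B + U))
r(a, H) = -a + I*sqrt(47) (r(a, H) = I*sqrt(47) - a = -a + I*sqrt(47))
-24552/(-11521) - r(I(-7, -9), 51) = -24552/(-11521) - (-6*(10 - 9)/(-7 - 9) + I*sqrt(47)) = -24552*(-1/11521) - (-6/(-16) + I*sqrt(47)) = 24552/11521 - (-6*(-1)/16 + I*sqrt(47)) = 24552/11521 - (-1*(-3/8) + I*sqrt(47)) = 24552/11521 - (3/8 + I*sqrt(47)) = 24552/11521 + (-3/8 - I*sqrt(47)) = 161853/92168 - I*sqrt(47)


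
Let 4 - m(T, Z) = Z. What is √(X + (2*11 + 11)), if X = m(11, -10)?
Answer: √47 ≈ 6.8557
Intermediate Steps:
m(T, Z) = 4 - Z
X = 14 (X = 4 - 1*(-10) = 4 + 10 = 14)
√(X + (2*11 + 11)) = √(14 + (2*11 + 11)) = √(14 + (22 + 11)) = √(14 + 33) = √47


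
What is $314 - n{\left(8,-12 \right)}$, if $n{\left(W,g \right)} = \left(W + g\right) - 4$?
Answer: $322$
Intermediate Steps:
$n{\left(W,g \right)} = -4 + W + g$
$314 - n{\left(8,-12 \right)} = 314 - \left(-4 + 8 - 12\right) = 314 - -8 = 314 + 8 = 322$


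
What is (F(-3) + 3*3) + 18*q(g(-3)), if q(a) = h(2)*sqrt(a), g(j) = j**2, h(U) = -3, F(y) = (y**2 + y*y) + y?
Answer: -138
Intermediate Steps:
F(y) = y + 2*y**2 (F(y) = (y**2 + y**2) + y = 2*y**2 + y = y + 2*y**2)
q(a) = -3*sqrt(a)
(F(-3) + 3*3) + 18*q(g(-3)) = (-3*(1 + 2*(-3)) + 3*3) + 18*(-3*sqrt((-3)**2)) = (-3*(1 - 6) + 9) + 18*(-3*sqrt(9)) = (-3*(-5) + 9) + 18*(-3*3) = (15 + 9) + 18*(-9) = 24 - 162 = -138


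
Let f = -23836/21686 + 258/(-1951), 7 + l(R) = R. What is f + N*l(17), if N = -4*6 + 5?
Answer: -4045441182/21154693 ≈ -191.23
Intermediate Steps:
N = -19 (N = -24 + 5 = -19)
l(R) = -7 + R
f = -26049512/21154693 (f = -23836*1/21686 + 258*(-1/1951) = -11918/10843 - 258/1951 = -26049512/21154693 ≈ -1.2314)
f + N*l(17) = -26049512/21154693 - 19*(-7 + 17) = -26049512/21154693 - 19*10 = -26049512/21154693 - 190 = -4045441182/21154693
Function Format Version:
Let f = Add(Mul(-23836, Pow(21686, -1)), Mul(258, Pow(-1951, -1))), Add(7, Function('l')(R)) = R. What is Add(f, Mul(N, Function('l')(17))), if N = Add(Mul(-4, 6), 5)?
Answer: Rational(-4045441182, 21154693) ≈ -191.23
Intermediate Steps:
N = -19 (N = Add(-24, 5) = -19)
Function('l')(R) = Add(-7, R)
f = Rational(-26049512, 21154693) (f = Add(Mul(-23836, Rational(1, 21686)), Mul(258, Rational(-1, 1951))) = Add(Rational(-11918, 10843), Rational(-258, 1951)) = Rational(-26049512, 21154693) ≈ -1.2314)
Add(f, Mul(N, Function('l')(17))) = Add(Rational(-26049512, 21154693), Mul(-19, Add(-7, 17))) = Add(Rational(-26049512, 21154693), Mul(-19, 10)) = Add(Rational(-26049512, 21154693), -190) = Rational(-4045441182, 21154693)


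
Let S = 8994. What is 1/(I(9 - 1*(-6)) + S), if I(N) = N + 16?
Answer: 1/9025 ≈ 0.00011080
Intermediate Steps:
I(N) = 16 + N
1/(I(9 - 1*(-6)) + S) = 1/((16 + (9 - 1*(-6))) + 8994) = 1/((16 + (9 + 6)) + 8994) = 1/((16 + 15) + 8994) = 1/(31 + 8994) = 1/9025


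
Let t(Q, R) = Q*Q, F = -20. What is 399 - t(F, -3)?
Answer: -1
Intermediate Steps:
t(Q, R) = Q²
399 - t(F, -3) = 399 - 1*(-20)² = 399 - 1*400 = 399 - 400 = -1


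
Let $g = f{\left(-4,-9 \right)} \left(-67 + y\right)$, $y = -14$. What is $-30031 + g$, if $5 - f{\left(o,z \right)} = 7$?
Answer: $-29869$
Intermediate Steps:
$f{\left(o,z \right)} = -2$ ($f{\left(o,z \right)} = 5 - 7 = -2$)
$g = 162$ ($g = - 2 \left(-67 - 14\right) = \left(-2\right) \left(-81\right) = 162$)
$-30031 + g = -30031 + 162 = -29869$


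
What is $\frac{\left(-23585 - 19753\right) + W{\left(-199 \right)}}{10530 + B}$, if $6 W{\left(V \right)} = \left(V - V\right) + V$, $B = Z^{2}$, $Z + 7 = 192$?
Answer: $- \frac{260227}{268530} \approx -0.96908$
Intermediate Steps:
$Z = 185$ ($Z = -7 + 192 = 185$)
$B = 34225$ ($B = 185^{2} = 34225$)
$W{\left(V \right)} = \frac{V}{6}$ ($W{\left(V \right)} = \frac{\left(V - V\right) + V}{6} = \frac{0 + V}{6} = \frac{V}{6}$)
$\frac{\left(-23585 - 19753\right) + W{\left(-199 \right)}}{10530 + B} = \frac{\left(-23585 - 19753\right) + \frac{1}{6} \left(-199\right)}{10530 + 34225} = \frac{-43338 - \frac{199}{6}}{44755} = \left(- \frac{260227}{6}\right) \frac{1}{44755} = - \frac{260227}{268530}$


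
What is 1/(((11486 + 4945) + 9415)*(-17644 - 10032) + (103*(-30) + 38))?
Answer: -1/715316948 ≈ -1.3980e-9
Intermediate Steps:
1/(((11486 + 4945) + 9415)*(-17644 - 10032) + (103*(-30) + 38)) = 1/((16431 + 9415)*(-27676) + (-3090 + 38)) = 1/(25846*(-27676) - 3052) = 1/(-715313896 - 3052) = 1/(-715316948) = -1/715316948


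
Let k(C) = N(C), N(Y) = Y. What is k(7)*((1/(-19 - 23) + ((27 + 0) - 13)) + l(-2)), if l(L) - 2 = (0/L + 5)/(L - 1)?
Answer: 601/6 ≈ 100.17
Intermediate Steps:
k(C) = C
l(L) = 2 + 5/(-1 + L) (l(L) = 2 + (0/L + 5)/(L - 1) = 2 + (0 + 5)/(-1 + L) = 2 + 5/(-1 + L))
k(7)*((1/(-19 - 23) + ((27 + 0) - 13)) + l(-2)) = 7*((1/(-19 - 23) + ((27 + 0) - 13)) + (3 + 2*(-2))/(-1 - 2)) = 7*((1/(-42) + (27 - 13)) + (3 - 4)/(-3)) = 7*((-1/42 + 14) - ⅓*(-1)) = 7*(587/42 + ⅓) = 7*(601/42) = 601/6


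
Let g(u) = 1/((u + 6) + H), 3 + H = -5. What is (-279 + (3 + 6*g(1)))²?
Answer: 79524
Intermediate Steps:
H = -8 (H = -3 - 5 = -8)
g(u) = 1/(-2 + u) (g(u) = 1/((u + 6) - 8) = 1/((6 + u) - 8) = 1/(-2 + u))
(-279 + (3 + 6*g(1)))² = (-279 + (3 + 6/(-2 + 1)))² = (-279 + (3 + 6/(-1)))² = (-279 + (3 + 6*(-1)))² = (-279 + (3 - 6))² = (-279 - 3)² = (-282)² = 79524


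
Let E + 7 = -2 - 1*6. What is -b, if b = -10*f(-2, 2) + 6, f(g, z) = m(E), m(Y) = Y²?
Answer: 2244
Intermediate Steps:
E = -15 (E = -7 + (-2 - 1*6) = -7 + (-2 - 6) = -7 - 8 = -15)
f(g, z) = 225 (f(g, z) = (-15)² = 225)
b = -2244 (b = -10*225 + 6 = -2250 + 6 = -2244)
-b = -1*(-2244) = 2244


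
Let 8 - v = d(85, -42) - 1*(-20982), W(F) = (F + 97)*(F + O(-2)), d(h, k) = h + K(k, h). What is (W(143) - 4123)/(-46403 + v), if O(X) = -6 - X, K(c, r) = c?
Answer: -29237/67420 ≈ -0.43365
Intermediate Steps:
d(h, k) = h + k
W(F) = (-4 + F)*(97 + F) (W(F) = (F + 97)*(F + (-6 - 1*(-2))) = (97 + F)*(F + (-6 + 2)) = (97 + F)*(F - 4) = (97 + F)*(-4 + F) = (-4 + F)*(97 + F))
v = -21017 (v = 8 - ((85 - 42) - 1*(-20982)) = 8 - (43 + 20982) = 8 - 1*21025 = 8 - 21025 = -21017)
(W(143) - 4123)/(-46403 + v) = ((-388 + 143² + 93*143) - 4123)/(-46403 - 21017) = ((-388 + 20449 + 13299) - 4123)/(-67420) = (33360 - 4123)*(-1/67420) = 29237*(-1/67420) = -29237/67420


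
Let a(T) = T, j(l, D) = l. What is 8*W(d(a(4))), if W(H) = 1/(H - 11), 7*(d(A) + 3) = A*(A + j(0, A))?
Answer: -28/41 ≈ -0.68293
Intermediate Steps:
d(A) = -3 + A²/7 (d(A) = -3 + (A*(A + 0))/7 = -3 + (A*A)/7 = -3 + A²/7)
W(H) = 1/(-11 + H)
8*W(d(a(4))) = 8/(-11 + (-3 + (⅐)*4²)) = 8/(-11 + (-3 + (⅐)*16)) = 8/(-11 + (-3 + 16/7)) = 8/(-11 - 5/7) = 8/(-82/7) = 8*(-7/82) = -28/41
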